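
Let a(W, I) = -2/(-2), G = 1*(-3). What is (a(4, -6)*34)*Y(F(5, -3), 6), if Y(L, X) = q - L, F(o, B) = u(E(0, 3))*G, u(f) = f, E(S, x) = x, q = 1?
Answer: 340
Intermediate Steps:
G = -3
F(o, B) = -9 (F(o, B) = 3*(-3) = -9)
a(W, I) = 1 (a(W, I) = -2*(-½) = 1)
Y(L, X) = 1 - L
(a(4, -6)*34)*Y(F(5, -3), 6) = (1*34)*(1 - 1*(-9)) = 34*(1 + 9) = 34*10 = 340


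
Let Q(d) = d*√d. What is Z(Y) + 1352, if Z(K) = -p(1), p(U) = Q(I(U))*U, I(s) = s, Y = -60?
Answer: 1351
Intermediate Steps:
Q(d) = d^(3/2)
p(U) = U^(5/2) (p(U) = U^(3/2)*U = U^(5/2))
Z(K) = -1 (Z(K) = -1^(5/2) = -1*1 = -1)
Z(Y) + 1352 = -1 + 1352 = 1351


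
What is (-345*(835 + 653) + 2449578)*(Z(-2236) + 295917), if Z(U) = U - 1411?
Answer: 565898434860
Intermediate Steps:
Z(U) = -1411 + U
(-345*(835 + 653) + 2449578)*(Z(-2236) + 295917) = (-345*(835 + 653) + 2449578)*((-1411 - 2236) + 295917) = (-345*1488 + 2449578)*(-3647 + 295917) = (-513360 + 2449578)*292270 = 1936218*292270 = 565898434860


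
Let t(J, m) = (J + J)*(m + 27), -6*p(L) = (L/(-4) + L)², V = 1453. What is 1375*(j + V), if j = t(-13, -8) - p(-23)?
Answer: 44378125/32 ≈ 1.3868e+6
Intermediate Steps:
p(L) = -3*L²/32 (p(L) = -(L/(-4) + L)²/6 = -(L*(-¼) + L)²/6 = -(-L/4 + L)²/6 = -9*L²/16/6 = -3*L²/32)
t(J, m) = 2*J*(27 + m) (t(J, m) = (2*J)*(27 + m) = 2*J*(27 + m))
j = -14221/32 (j = 2*(-13)*(27 - 8) - (-3)*(-23)²/32 = 2*(-13)*19 - (-3)*529/32 = -494 - 1*(-1587/32) = -494 + 1587/32 = -14221/32 ≈ -444.41)
1375*(j + V) = 1375*(-14221/32 + 1453) = 1375*(32275/32) = 44378125/32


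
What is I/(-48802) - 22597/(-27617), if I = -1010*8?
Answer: 662962077/673882417 ≈ 0.98380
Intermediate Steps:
I = -8080
I/(-48802) - 22597/(-27617) = -8080/(-48802) - 22597/(-27617) = -8080*(-1/48802) - 22597*(-1/27617) = 4040/24401 + 22597/27617 = 662962077/673882417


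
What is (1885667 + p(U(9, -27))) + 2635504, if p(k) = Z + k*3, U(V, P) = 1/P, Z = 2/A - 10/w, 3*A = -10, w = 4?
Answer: 406905101/90 ≈ 4.5212e+6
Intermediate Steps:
A = -10/3 (A = (⅓)*(-10) = -10/3 ≈ -3.3333)
Z = -31/10 (Z = 2/(-10/3) - 10/4 = 2*(-3/10) - 10*¼ = -⅗ - 5/2 = -31/10 ≈ -3.1000)
p(k) = -31/10 + 3*k (p(k) = -31/10 + k*3 = -31/10 + 3*k)
(1885667 + p(U(9, -27))) + 2635504 = (1885667 + (-31/10 + 3/(-27))) + 2635504 = (1885667 + (-31/10 + 3*(-1/27))) + 2635504 = (1885667 + (-31/10 - ⅑)) + 2635504 = (1885667 - 289/90) + 2635504 = 169709741/90 + 2635504 = 406905101/90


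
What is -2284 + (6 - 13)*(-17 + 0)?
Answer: -2165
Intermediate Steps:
-2284 + (6 - 13)*(-17 + 0) = -2284 - 7*(-17) = -2284 + 119 = -2165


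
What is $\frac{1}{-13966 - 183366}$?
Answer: $- \frac{1}{197332} \approx -5.0676 \cdot 10^{-6}$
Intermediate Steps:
$\frac{1}{-13966 - 183366} = \frac{1}{-197332} = - \frac{1}{197332}$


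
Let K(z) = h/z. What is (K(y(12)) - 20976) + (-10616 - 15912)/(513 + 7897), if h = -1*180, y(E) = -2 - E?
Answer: -617142958/29435 ≈ -20966.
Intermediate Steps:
h = -180
K(z) = -180/z
(K(y(12)) - 20976) + (-10616 - 15912)/(513 + 7897) = (-180/(-2 - 1*12) - 20976) + (-10616 - 15912)/(513 + 7897) = (-180/(-2 - 12) - 20976) - 26528/8410 = (-180/(-14) - 20976) - 26528*1/8410 = (-180*(-1/14) - 20976) - 13264/4205 = (90/7 - 20976) - 13264/4205 = -146742/7 - 13264/4205 = -617142958/29435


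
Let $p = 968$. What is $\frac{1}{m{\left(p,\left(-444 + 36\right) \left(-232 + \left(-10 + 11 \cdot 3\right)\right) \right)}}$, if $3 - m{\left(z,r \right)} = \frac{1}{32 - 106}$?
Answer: $\frac{74}{223} \approx 0.33184$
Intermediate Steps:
$m{\left(z,r \right)} = \frac{223}{74}$ ($m{\left(z,r \right)} = 3 - \frac{1}{32 - 106} = 3 - \frac{1}{-74} = 3 - - \frac{1}{74} = 3 + \frac{1}{74} = \frac{223}{74}$)
$\frac{1}{m{\left(p,\left(-444 + 36\right) \left(-232 + \left(-10 + 11 \cdot 3\right)\right) \right)}} = \frac{1}{\frac{223}{74}} = \frac{74}{223}$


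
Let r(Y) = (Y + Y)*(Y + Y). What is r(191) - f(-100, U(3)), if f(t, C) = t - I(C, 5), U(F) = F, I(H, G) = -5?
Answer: 146019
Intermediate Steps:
r(Y) = 4*Y² (r(Y) = (2*Y)*(2*Y) = 4*Y²)
f(t, C) = 5 + t (f(t, C) = t - 1*(-5) = t + 5 = 5 + t)
r(191) - f(-100, U(3)) = 4*191² - (5 - 100) = 4*36481 - 1*(-95) = 145924 + 95 = 146019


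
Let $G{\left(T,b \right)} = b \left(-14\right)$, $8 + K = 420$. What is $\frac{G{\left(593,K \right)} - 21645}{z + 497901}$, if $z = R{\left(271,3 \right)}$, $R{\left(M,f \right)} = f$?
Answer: $- \frac{27413}{497904} \approx -0.055057$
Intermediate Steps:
$z = 3$
$K = 412$ ($K = -8 + 420 = 412$)
$G{\left(T,b \right)} = - 14 b$
$\frac{G{\left(593,K \right)} - 21645}{z + 497901} = \frac{\left(-14\right) 412 - 21645}{3 + 497901} = \frac{-5768 - 21645}{497904} = \left(-27413\right) \frac{1}{497904} = - \frac{27413}{497904}$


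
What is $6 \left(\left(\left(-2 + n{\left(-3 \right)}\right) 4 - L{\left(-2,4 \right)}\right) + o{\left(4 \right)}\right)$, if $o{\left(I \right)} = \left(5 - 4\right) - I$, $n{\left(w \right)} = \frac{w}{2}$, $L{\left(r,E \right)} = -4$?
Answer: $-78$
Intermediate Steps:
$n{\left(w \right)} = \frac{w}{2}$ ($n{\left(w \right)} = w \frac{1}{2} = \frac{w}{2}$)
$o{\left(I \right)} = 1 - I$ ($o{\left(I \right)} = \left(5 - 4\right) - I = 1 - I$)
$6 \left(\left(\left(-2 + n{\left(-3 \right)}\right) 4 - L{\left(-2,4 \right)}\right) + o{\left(4 \right)}\right) = 6 \left(\left(\left(-2 + \frac{1}{2} \left(-3\right)\right) 4 - -4\right) + \left(1 - 4\right)\right) = 6 \left(\left(\left(-2 - \frac{3}{2}\right) 4 + 4\right) + \left(1 - 4\right)\right) = 6 \left(\left(\left(- \frac{7}{2}\right) 4 + 4\right) - 3\right) = 6 \left(\left(-14 + 4\right) - 3\right) = 6 \left(-10 - 3\right) = 6 \left(-13\right) = -78$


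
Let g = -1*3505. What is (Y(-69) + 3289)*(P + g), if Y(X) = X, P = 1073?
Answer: -7831040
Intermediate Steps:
g = -3505
(Y(-69) + 3289)*(P + g) = (-69 + 3289)*(1073 - 3505) = 3220*(-2432) = -7831040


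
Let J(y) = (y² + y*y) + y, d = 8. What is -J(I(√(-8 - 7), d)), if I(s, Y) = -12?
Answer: -276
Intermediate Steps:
J(y) = y + 2*y² (J(y) = (y² + y²) + y = 2*y² + y = y + 2*y²)
-J(I(√(-8 - 7), d)) = -(-12)*(1 + 2*(-12)) = -(-12)*(1 - 24) = -(-12)*(-23) = -1*276 = -276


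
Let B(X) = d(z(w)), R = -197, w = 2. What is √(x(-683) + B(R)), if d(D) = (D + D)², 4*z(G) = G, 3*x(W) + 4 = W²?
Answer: 2*√38874 ≈ 394.33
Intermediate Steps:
x(W) = -4/3 + W²/3
z(G) = G/4
d(D) = 4*D² (d(D) = (2*D)² = 4*D²)
B(X) = 1 (B(X) = 4*((¼)*2)² = 4*(½)² = 4*(¼) = 1)
√(x(-683) + B(R)) = √((-4/3 + (⅓)*(-683)²) + 1) = √((-4/3 + (⅓)*466489) + 1) = √((-4/3 + 466489/3) + 1) = √(155495 + 1) = √155496 = 2*√38874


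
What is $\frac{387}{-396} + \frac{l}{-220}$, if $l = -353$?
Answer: $\frac{69}{110} \approx 0.62727$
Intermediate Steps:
$\frac{387}{-396} + \frac{l}{-220} = \frac{387}{-396} - \frac{353}{-220} = 387 \left(- \frac{1}{396}\right) - - \frac{353}{220} = - \frac{43}{44} + \frac{353}{220} = \frac{69}{110}$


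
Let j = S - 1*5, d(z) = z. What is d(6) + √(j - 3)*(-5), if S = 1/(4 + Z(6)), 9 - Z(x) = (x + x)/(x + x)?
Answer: 6 - 5*I*√285/6 ≈ 6.0 - 14.068*I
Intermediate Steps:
Z(x) = 8 (Z(x) = 9 - (x + x)/(x + x) = 9 - 2*x/(2*x) = 9 - 2*x*1/(2*x) = 9 - 1*1 = 9 - 1 = 8)
S = 1/12 (S = 1/(4 + 8) = 1/12 ≈ 0.083333)
j = -59/12 (j = 1/12 - 1*5 = 1/12 - 5 = -59/12 ≈ -4.9167)
d(6) + √(j - 3)*(-5) = 6 + √(-59/12 - 3)*(-5) = 6 + √(-95/12)*(-5) = 6 + (I*√285/6)*(-5) = 6 - 5*I*√285/6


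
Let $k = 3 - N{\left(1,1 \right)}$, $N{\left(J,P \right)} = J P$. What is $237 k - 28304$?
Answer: $-27830$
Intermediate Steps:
$k = 2$ ($k = 3 - 1 \cdot 1 = 3 - 1 = 2$)
$237 k - 28304 = 237 \cdot 2 - 28304 = 474 - 28304 = -27830$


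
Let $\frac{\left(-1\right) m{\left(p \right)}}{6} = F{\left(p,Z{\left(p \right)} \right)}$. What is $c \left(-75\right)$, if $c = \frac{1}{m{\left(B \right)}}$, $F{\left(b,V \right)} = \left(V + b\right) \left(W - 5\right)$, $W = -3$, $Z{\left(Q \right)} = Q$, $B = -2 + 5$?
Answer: $- \frac{25}{96} \approx -0.26042$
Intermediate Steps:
$B = 3$
$F{\left(b,V \right)} = - 8 V - 8 b$ ($F{\left(b,V \right)} = \left(V + b\right) \left(-3 - 5\right) = \left(V + b\right) \left(-8\right) = - 8 V - 8 b$)
$m{\left(p \right)} = 96 p$ ($m{\left(p \right)} = - 6 \left(- 8 p - 8 p\right) = - 6 \left(- 16 p\right) = 96 p$)
$c = \frac{1}{288}$ ($c = \frac{1}{96 \cdot 3} = \frac{1}{288} \approx 0.0034722$)
$c \left(-75\right) = \frac{1}{288} \left(-75\right) = - \frac{25}{96}$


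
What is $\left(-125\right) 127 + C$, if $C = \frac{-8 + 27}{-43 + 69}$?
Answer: $- \frac{412731}{26} \approx -15874.0$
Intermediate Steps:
$C = \frac{19}{26} \approx 0.73077$
$\left(-125\right) 127 + C = \left(-125\right) 127 + \frac{19}{26} = -15875 + \frac{19}{26} = - \frac{412731}{26}$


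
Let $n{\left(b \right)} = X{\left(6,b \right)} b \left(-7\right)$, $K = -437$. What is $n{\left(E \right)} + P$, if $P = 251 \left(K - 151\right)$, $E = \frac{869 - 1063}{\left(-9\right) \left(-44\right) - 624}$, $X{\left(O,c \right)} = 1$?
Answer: $- \frac{16825711}{114} \approx -1.4759 \cdot 10^{5}$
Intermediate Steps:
$E = \frac{97}{114}$ ($E = - \frac{194}{396 - 624} = - \frac{194}{-228} = \left(-194\right) \left(- \frac{1}{228}\right) = \frac{97}{114} \approx 0.85088$)
$n{\left(b \right)} = - 7 b$ ($n{\left(b \right)} = 1 b \left(-7\right) = b \left(-7\right) = - 7 b$)
$P = -147588$ ($P = 251 \left(-437 - 151\right) = 251 \left(-588\right) = -147588$)
$n{\left(E \right)} + P = \left(-7\right) \frac{97}{114} - 147588 = - \frac{679}{114} - 147588 = - \frac{16825711}{114}$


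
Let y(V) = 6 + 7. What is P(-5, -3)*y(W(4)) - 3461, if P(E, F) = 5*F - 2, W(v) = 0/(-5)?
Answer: -3682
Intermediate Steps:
W(v) = 0 (W(v) = 0*(-⅕) = 0)
y(V) = 13
P(E, F) = -2 + 5*F
P(-5, -3)*y(W(4)) - 3461 = (-2 + 5*(-3))*13 - 3461 = (-2 - 15)*13 - 3461 = -17*13 - 3461 = -221 - 3461 = -3682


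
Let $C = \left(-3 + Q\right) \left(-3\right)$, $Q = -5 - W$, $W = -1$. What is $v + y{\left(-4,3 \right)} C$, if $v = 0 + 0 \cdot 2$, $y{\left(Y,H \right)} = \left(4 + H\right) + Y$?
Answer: $63$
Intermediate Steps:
$Q = -4$ ($Q = -5 - -1 = -5 + 1 = -4$)
$y{\left(Y,H \right)} = 4 + H + Y$
$v = 0$ ($v = 0 + 0 = 0$)
$C = 21$ ($C = \left(-3 - 4\right) \left(-3\right) = \left(-7\right) \left(-3\right) = 21$)
$v + y{\left(-4,3 \right)} C = 0 + \left(4 + 3 - 4\right) 21 = 0 + 3 \cdot 21 = 0 + 63 = 63$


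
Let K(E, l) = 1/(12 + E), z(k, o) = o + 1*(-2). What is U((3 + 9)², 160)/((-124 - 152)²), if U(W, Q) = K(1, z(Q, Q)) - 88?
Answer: -127/110032 ≈ -0.0011542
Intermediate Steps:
z(k, o) = -2 + o (z(k, o) = o - 2 = -2 + o)
U(W, Q) = -1143/13 (U(W, Q) = 1/(12 + 1) - 88 = 1/13 - 88 = -1143/13)
U((3 + 9)², 160)/((-124 - 152)²) = -1143/(13*(-124 - 152)²) = -1143/(13*((-276)²)) = -1143/13/76176 = -1143/13*1/76176 = -127/110032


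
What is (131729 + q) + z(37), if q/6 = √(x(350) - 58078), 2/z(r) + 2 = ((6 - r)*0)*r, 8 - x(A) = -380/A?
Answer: 131728 + 12*I*√17783605/35 ≈ 1.3173e+5 + 1445.8*I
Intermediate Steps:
x(A) = 8 + 380/A (x(A) = 8 - (-380)/A = 8 + 380/A)
z(r) = -1 (z(r) = 2/(-2 + ((6 - r)*0)*r) = 2/(-2 + 0*r) = 2/(-2 + 0) = 2/(-2) = 2*(-½) = -1)
q = 12*I*√17783605/35 (q = 6*√((8 + 380/350) - 58078) = 6*√((8 + 380*(1/350)) - 58078) = 6*√((8 + 38/35) - 58078) = 6*√(318/35 - 58078) = 6*√(-2032412/35) = 6*(2*I*√17783605/35) = 12*I*√17783605/35 ≈ 1445.8*I)
(131729 + q) + z(37) = (131729 + 12*I*√17783605/35) - 1 = 131728 + 12*I*√17783605/35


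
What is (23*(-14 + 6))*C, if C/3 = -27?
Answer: 14904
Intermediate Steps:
C = -81 (C = 3*(-27) = -81)
(23*(-14 + 6))*C = (23*(-14 + 6))*(-81) = (23*(-8))*(-81) = -184*(-81) = 14904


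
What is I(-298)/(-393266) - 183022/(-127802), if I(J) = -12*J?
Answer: 17879827475/12565045333 ≈ 1.4230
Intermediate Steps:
I(-298)/(-393266) - 183022/(-127802) = -12*(-298)/(-393266) - 183022/(-127802) = 3576*(-1/393266) - 183022*(-1/127802) = -1788/196633 + 91511/63901 = 17879827475/12565045333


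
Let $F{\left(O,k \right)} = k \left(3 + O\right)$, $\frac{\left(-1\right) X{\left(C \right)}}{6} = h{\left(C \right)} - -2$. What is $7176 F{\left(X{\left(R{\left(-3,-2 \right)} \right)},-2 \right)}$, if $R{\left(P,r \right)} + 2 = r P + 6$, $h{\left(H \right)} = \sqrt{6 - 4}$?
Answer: $129168 + 86112 \sqrt{2} \approx 2.5095 \cdot 10^{5}$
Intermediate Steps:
$h{\left(H \right)} = \sqrt{2}$
$R{\left(P,r \right)} = 4 + P r$ ($R{\left(P,r \right)} = -2 + \left(r P + 6\right) = -2 + \left(P r + 6\right) = -2 + \left(6 + P r\right) = 4 + P r$)
$X{\left(C \right)} = -12 - 6 \sqrt{2}$ ($X{\left(C \right)} = - 6 \left(\sqrt{2} - -2\right) = - 6 \left(\sqrt{2} + 2\right) = - 6 \left(2 + \sqrt{2}\right) = -12 - 6 \sqrt{2}$)
$7176 F{\left(X{\left(R{\left(-3,-2 \right)} \right)},-2 \right)} = 7176 \left(- 2 \left(3 - \left(12 + 6 \sqrt{2}\right)\right)\right) = 7176 \left(- 2 \left(-9 - 6 \sqrt{2}\right)\right) = 7176 \left(18 + 12 \sqrt{2}\right) = 129168 + 86112 \sqrt{2}$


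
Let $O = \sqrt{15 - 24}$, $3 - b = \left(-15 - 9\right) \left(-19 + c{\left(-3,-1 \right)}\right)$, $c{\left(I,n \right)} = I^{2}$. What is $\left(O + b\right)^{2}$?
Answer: $56160 - 1422 i \approx 56160.0 - 1422.0 i$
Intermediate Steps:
$b = -237$ ($b = 3 - \left(-15 - 9\right) \left(-19 + \left(-3\right)^{2}\right) = 3 - - 24 \left(-19 + 9\right) = 3 - \left(-24\right) \left(-10\right) = 3 - 240 = -237$)
$O = 3 i$ ($O = \sqrt{-9} = 3 i \approx 3.0 i$)
$\left(O + b\right)^{2} = \left(3 i - 237\right)^{2} = \left(-237 + 3 i\right)^{2}$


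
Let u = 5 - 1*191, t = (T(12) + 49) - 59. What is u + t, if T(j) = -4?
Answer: -200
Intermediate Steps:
t = -14 (t = (-4 + 49) - 59 = 45 - 59 = -14)
u = -186 (u = 5 - 191 = -186)
u + t = -186 - 14 = -200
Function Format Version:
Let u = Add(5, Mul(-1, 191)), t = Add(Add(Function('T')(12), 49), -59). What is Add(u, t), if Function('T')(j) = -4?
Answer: -200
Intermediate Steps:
t = -14 (t = Add(Add(-4, 49), -59) = Add(45, -59) = -14)
u = -186 (u = Add(5, -191) = -186)
Add(u, t) = Add(-186, -14) = -200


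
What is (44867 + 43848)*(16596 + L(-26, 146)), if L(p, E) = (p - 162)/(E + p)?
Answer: 8833050919/6 ≈ 1.4722e+9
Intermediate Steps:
L(p, E) = (-162 + p)/(E + p)
(44867 + 43848)*(16596 + L(-26, 146)) = (44867 + 43848)*(16596 + (-162 - 26)/(146 - 26)) = 88715*(16596 - 188/120) = 88715*(16596 + (1/120)*(-188)) = 88715*(16596 - 47/30) = 88715*(497833/30) = 8833050919/6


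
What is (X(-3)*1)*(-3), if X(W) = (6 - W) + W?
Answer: -18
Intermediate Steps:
X(W) = 6
(X(-3)*1)*(-3) = (6*1)*(-3) = 6*(-3) = -18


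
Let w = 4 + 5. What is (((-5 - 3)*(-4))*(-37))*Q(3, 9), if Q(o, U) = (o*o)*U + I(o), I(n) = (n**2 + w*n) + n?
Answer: -142080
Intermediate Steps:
w = 9
I(n) = n**2 + 10*n (I(n) = (n**2 + 9*n) + n = n**2 + 10*n)
Q(o, U) = U*o**2 + o*(10 + o) (Q(o, U) = (o*o)*U + o*(10 + o) = o**2*U + o*(10 + o) = U*o**2 + o*(10 + o))
(((-5 - 3)*(-4))*(-37))*Q(3, 9) = (((-5 - 3)*(-4))*(-37))*(3*(10 + 3 + 9*3)) = (-8*(-4)*(-37))*(3*(10 + 3 + 27)) = (32*(-37))*(3*40) = -1184*120 = -142080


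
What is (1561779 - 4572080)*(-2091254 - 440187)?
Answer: 7620399373741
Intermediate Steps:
(1561779 - 4572080)*(-2091254 - 440187) = -3010301*(-2531441) = 7620399373741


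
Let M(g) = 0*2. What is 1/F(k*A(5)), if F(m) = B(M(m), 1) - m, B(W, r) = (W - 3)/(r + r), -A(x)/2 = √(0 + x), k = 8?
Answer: 6/5111 + 64*√5/5111 ≈ 0.029174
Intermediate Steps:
M(g) = 0
A(x) = -2*√x (A(x) = -2*√(0 + x) = -2*√x)
B(W, r) = (-3 + W)/(2*r) (B(W, r) = (-3 + W)/((2*r)) = (-3 + W)*(1/(2*r)) = (-3 + W)/(2*r))
F(m) = -3/2 - m (F(m) = (½)*(-3 + 0)/1 - m = (½)*1*(-3) - m = -3/2 - m)
1/F(k*A(5)) = 1/(-3/2 - 8*(-2*√5)) = 1/(-3/2 - (-16)*√5) = 1/(-3/2 + 16*√5)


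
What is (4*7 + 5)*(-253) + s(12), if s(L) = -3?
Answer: -8352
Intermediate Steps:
(4*7 + 5)*(-253) + s(12) = (4*7 + 5)*(-253) - 3 = (28 + 5)*(-253) - 3 = 33*(-253) - 3 = -8349 - 3 = -8352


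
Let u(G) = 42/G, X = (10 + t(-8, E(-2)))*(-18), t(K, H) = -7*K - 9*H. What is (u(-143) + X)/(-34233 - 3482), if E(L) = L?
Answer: 11382/283855 ≈ 0.040098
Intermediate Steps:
t(K, H) = -9*H - 7*K
X = -1512 (X = (10 + (-9*(-2) - 7*(-8)))*(-18) = (10 + (18 + 56))*(-18) = (10 + 74)*(-18) = 84*(-18) = -1512)
(u(-143) + X)/(-34233 - 3482) = (42/(-143) - 1512)/(-34233 - 3482) = (42*(-1/143) - 1512)/(-37715) = (-42/143 - 1512)*(-1/37715) = -216258/143*(-1/37715) = 11382/283855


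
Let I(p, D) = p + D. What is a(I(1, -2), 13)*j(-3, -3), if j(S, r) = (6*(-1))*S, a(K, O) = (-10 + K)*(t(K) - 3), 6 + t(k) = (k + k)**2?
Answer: 990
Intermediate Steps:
t(k) = -6 + 4*k**2 (t(k) = -6 + (k + k)**2 = -6 + (2*k)**2 = -6 + 4*k**2)
I(p, D) = D + p
a(K, O) = (-10 + K)*(-9 + 4*K**2) (a(K, O) = (-10 + K)*((-6 + 4*K**2) - 3) = (-10 + K)*(-9 + 4*K**2))
j(S, r) = -6*S
a(I(1, -2), 13)*j(-3, -3) = (90 - 40*(-2 + 1)**2 - 9*(-2 + 1) + 4*(-2 + 1)**3)*(-6*(-3)) = (90 - 40*(-1)**2 - 9*(-1) + 4*(-1)**3)*18 = (90 - 40*1 + 9 + 4*(-1))*18 = (90 - 40 + 9 - 4)*18 = 55*18 = 990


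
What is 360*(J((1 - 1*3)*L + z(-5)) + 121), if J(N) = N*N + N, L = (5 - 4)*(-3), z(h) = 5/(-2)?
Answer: 49230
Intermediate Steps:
z(h) = -5/2 (z(h) = 5*(-1/2) = -5/2)
L = -3 (L = 1*(-3) = -3)
J(N) = N + N**2 (J(N) = N**2 + N = N + N**2)
360*(J((1 - 1*3)*L + z(-5)) + 121) = 360*(((1 - 1*3)*(-3) - 5/2)*(1 + ((1 - 1*3)*(-3) - 5/2)) + 121) = 360*(((1 - 3)*(-3) - 5/2)*(1 + ((1 - 3)*(-3) - 5/2)) + 121) = 360*((-2*(-3) - 5/2)*(1 + (-2*(-3) - 5/2)) + 121) = 360*((6 - 5/2)*(1 + (6 - 5/2)) + 121) = 360*(7*(1 + 7/2)/2 + 121) = 360*((7/2)*(9/2) + 121) = 360*(63/4 + 121) = 360*(547/4) = 49230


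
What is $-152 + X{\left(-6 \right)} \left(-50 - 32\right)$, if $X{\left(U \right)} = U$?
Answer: $340$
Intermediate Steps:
$-152 + X{\left(-6 \right)} \left(-50 - 32\right) = -152 - 6 \left(-50 - 32\right) = -152 - -492 = -152 + 492 = 340$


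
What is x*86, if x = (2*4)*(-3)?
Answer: -2064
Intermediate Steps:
x = -24 (x = 8*(-3) = -24)
x*86 = -24*86 = -2064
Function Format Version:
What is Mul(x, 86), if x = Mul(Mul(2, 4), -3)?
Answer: -2064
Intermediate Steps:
x = -24 (x = Mul(8, -3) = -24)
Mul(x, 86) = Mul(-24, 86) = -2064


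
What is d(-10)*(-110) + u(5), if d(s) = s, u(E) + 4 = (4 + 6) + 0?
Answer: 1106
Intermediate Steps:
u(E) = 6 (u(E) = -4 + ((4 + 6) + 0) = -4 + (10 + 0) = -4 + 10 = 6)
d(-10)*(-110) + u(5) = -10*(-110) + 6 = 1100 + 6 = 1106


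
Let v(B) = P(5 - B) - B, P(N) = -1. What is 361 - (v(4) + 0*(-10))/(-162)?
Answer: 58477/162 ≈ 360.97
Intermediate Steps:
v(B) = -1 - B
361 - (v(4) + 0*(-10))/(-162) = 361 - ((-1 - 1*4) + 0*(-10))/(-162) = 361 - ((-1 - 4) + 0)*(-1)/162 = 361 - (-5 + 0)*(-1)/162 = 361 - (-5)*(-1)/162 = 361 - 1*5/162 = 361 - 5/162 = 58477/162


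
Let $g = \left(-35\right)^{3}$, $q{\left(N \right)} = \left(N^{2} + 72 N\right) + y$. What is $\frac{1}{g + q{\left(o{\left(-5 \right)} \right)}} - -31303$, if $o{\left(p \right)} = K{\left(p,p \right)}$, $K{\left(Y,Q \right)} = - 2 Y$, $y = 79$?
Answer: $\frac{1313974727}{41976} \approx 31303.0$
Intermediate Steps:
$o{\left(p \right)} = - 2 p$
$q{\left(N \right)} = 79 + N^{2} + 72 N$ ($q{\left(N \right)} = \left(N^{2} + 72 N\right) + 79 = 79 + N^{2} + 72 N$)
$g = -42875$
$\frac{1}{g + q{\left(o{\left(-5 \right)} \right)}} - -31303 = \frac{1}{-42875 + \left(79 + \left(\left(-2\right) \left(-5\right)\right)^{2} + 72 \left(\left(-2\right) \left(-5\right)\right)\right)} - -31303 = \frac{1}{-42875 + \left(79 + 10^{2} + 72 \cdot 10\right)} + 31303 = \frac{1}{-42875 + \left(79 + 100 + 720\right)} + 31303 = \frac{1}{-42875 + 899} + 31303 = \frac{1}{-41976} + 31303 = - \frac{1}{41976} + 31303 = \frac{1313974727}{41976}$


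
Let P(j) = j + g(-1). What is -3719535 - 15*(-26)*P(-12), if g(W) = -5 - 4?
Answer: -3727725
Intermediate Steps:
g(W) = -9
P(j) = -9 + j (P(j) = j - 9 = -9 + j)
-3719535 - 15*(-26)*P(-12) = -3719535 - 15*(-26)*(-9 - 12) = -3719535 - (-390)*(-21) = -3719535 - 1*8190 = -3719535 - 8190 = -3727725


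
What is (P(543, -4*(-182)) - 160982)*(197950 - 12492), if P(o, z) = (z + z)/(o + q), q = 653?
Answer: -686669001564/23 ≈ -2.9855e+10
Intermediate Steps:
P(o, z) = 2*z/(653 + o) (P(o, z) = (z + z)/(o + 653) = (2*z)/(653 + o) = 2*z/(653 + o))
(P(543, -4*(-182)) - 160982)*(197950 - 12492) = (2*(-4*(-182))/(653 + 543) - 160982)*(197950 - 12492) = (2*728/1196 - 160982)*185458 = (2*728*(1/1196) - 160982)*185458 = (28/23 - 160982)*185458 = -3702558/23*185458 = -686669001564/23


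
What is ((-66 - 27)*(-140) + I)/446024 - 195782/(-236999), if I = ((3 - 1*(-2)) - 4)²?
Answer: 90409434747/105707241976 ≈ 0.85528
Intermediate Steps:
I = 1 (I = ((3 + 2) - 4)² = (5 - 4)² = 1² = 1)
((-66 - 27)*(-140) + I)/446024 - 195782/(-236999) = ((-66 - 27)*(-140) + 1)/446024 - 195782/(-236999) = (-93*(-140) + 1)*(1/446024) - 195782*(-1/236999) = (13020 + 1)*(1/446024) + 195782/236999 = 13021*(1/446024) + 195782/236999 = 13021/446024 + 195782/236999 = 90409434747/105707241976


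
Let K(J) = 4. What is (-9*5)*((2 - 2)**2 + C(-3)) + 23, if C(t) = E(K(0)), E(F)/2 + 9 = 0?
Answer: 833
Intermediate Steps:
E(F) = -18 (E(F) = -18 + 2*0 = -18 + 0 = -18)
C(t) = -18
(-9*5)*((2 - 2)**2 + C(-3)) + 23 = (-9*5)*((2 - 2)**2 - 18) + 23 = -45*(0**2 - 18) + 23 = -45*(0 - 18) + 23 = -45*(-18) + 23 = 810 + 23 = 833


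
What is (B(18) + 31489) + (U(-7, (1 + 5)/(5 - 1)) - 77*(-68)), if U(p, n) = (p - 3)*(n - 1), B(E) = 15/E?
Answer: 220325/6 ≈ 36721.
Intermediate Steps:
U(p, n) = (-1 + n)*(-3 + p) (U(p, n) = (-3 + p)*(-1 + n) = (-1 + n)*(-3 + p))
(B(18) + 31489) + (U(-7, (1 + 5)/(5 - 1)) - 77*(-68)) = (15/18 + 31489) + ((3 - 1*(-7) - 3*(1 + 5)/(5 - 1) + ((1 + 5)/(5 - 1))*(-7)) - 77*(-68)) = (15*(1/18) + 31489) + ((3 + 7 - 18/4 + (6/4)*(-7)) + 5236) = (⅚ + 31489) + ((3 + 7 - 18/4 + (6*(¼))*(-7)) + 5236) = 188939/6 + ((3 + 7 - 3*3/2 + (3/2)*(-7)) + 5236) = 188939/6 + ((3 + 7 - 9/2 - 21/2) + 5236) = 188939/6 + (-5 + 5236) = 188939/6 + 5231 = 220325/6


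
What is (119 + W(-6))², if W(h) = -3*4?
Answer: 11449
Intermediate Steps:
W(h) = -12
(119 + W(-6))² = (119 - 12)² = 107² = 11449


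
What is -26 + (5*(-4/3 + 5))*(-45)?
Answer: -851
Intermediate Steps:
-26 + (5*(-4/3 + 5))*(-45) = -26 + (5*(11/3))*(-45) = -26 + (55/3)*(-45) = -26 - 825 = -851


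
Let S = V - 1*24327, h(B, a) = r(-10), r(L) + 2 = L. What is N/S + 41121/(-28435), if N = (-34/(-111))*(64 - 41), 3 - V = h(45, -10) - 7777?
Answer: -15099020551/10437834495 ≈ -1.4466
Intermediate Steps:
r(L) = -2 + L
h(B, a) = -12 (h(B, a) = -2 - 10 = -12)
V = 7792 (V = 3 - (-12 - 7777) = 3 - 1*(-7789) = 3 + 7789 = 7792)
S = -16535 (S = 7792 - 1*24327 = 7792 - 24327 = -16535)
N = 782/111 (N = -34*(-1/111)*23 = (34/111)*23 = 782/111 ≈ 7.0450)
N/S + 41121/(-28435) = (782/111)/(-16535) + 41121/(-28435) = (782/111)*(-1/16535) + 41121*(-1/28435) = -782/1835385 - 41121/28435 = -15099020551/10437834495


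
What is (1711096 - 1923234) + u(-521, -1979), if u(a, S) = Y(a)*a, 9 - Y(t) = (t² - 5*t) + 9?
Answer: 142565828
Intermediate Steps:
Y(t) = -t² + 5*t (Y(t) = 9 - ((t² - 5*t) + 9) = 9 - (9 + t² - 5*t) = 9 + (-9 - t² + 5*t) = -t² + 5*t)
u(a, S) = a²*(5 - a) (u(a, S) = (a*(5 - a))*a = a²*(5 - a))
(1711096 - 1923234) + u(-521, -1979) = (1711096 - 1923234) + (-521)²*(5 - 1*(-521)) = -212138 + 271441*(5 + 521) = -212138 + 271441*526 = -212138 + 142777966 = 142565828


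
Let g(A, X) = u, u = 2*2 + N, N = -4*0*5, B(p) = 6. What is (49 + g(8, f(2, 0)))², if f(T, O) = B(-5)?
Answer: 2809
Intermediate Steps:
f(T, O) = 6
N = 0 (N = 0*5 = 0)
u = 4 (u = 2*2 + 0 = 4 + 0 = 4)
g(A, X) = 4
(49 + g(8, f(2, 0)))² = (49 + 4)² = 53² = 2809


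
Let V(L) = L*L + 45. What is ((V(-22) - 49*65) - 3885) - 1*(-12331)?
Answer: 5790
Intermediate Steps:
V(L) = 45 + L**2 (V(L) = L**2 + 45 = 45 + L**2)
((V(-22) - 49*65) - 3885) - 1*(-12331) = (((45 + (-22)**2) - 49*65) - 3885) - 1*(-12331) = (((45 + 484) - 3185) - 3885) + 12331 = ((529 - 3185) - 3885) + 12331 = (-2656 - 3885) + 12331 = -6541 + 12331 = 5790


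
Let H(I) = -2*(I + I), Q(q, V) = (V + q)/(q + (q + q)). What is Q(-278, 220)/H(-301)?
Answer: 29/502068 ≈ 5.7761e-5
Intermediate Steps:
Q(q, V) = (V + q)/(3*q) (Q(q, V) = (V + q)/(q + 2*q) = (V + q)/((3*q)) = (V + q)*(1/(3*q)) = (V + q)/(3*q))
H(I) = -4*I
Q(-278, 220)/H(-301) = ((⅓)*(220 - 278)/(-278))/((-4*(-301))) = ((⅓)*(-1/278)*(-58))/1204 = (29/417)*(1/1204) = 29/502068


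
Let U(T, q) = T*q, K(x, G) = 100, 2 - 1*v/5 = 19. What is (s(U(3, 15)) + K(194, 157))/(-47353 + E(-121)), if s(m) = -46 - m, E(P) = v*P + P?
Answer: -9/37189 ≈ -0.00024201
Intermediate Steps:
v = -85 (v = 10 - 5*19 = 10 - 95 = -85)
E(P) = -84*P (E(P) = -85*P + P = -84*P)
(s(U(3, 15)) + K(194, 157))/(-47353 + E(-121)) = ((-46 - 3*15) + 100)/(-47353 - 84*(-121)) = ((-46 - 1*45) + 100)/(-47353 + 10164) = ((-46 - 45) + 100)/(-37189) = (-91 + 100)*(-1/37189) = 9*(-1/37189) = -9/37189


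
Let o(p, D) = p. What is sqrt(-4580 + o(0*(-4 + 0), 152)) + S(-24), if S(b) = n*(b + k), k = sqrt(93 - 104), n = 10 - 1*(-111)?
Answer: -2904 + 2*I*sqrt(1145) + 121*I*sqrt(11) ≈ -2904.0 + 468.99*I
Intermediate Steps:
n = 121 (n = 10 + 111 = 121)
k = I*sqrt(11) (k = sqrt(-11) = I*sqrt(11) ≈ 3.3166*I)
S(b) = 121*b + 121*I*sqrt(11) (S(b) = 121*(b + I*sqrt(11)) = 121*b + 121*I*sqrt(11))
sqrt(-4580 + o(0*(-4 + 0), 152)) + S(-24) = sqrt(-4580 + 0*(-4 + 0)) + (121*(-24) + 121*I*sqrt(11)) = sqrt(-4580 + 0*(-4)) + (-2904 + 121*I*sqrt(11)) = sqrt(-4580 + 0) + (-2904 + 121*I*sqrt(11)) = sqrt(-4580) + (-2904 + 121*I*sqrt(11)) = 2*I*sqrt(1145) + (-2904 + 121*I*sqrt(11)) = -2904 + 2*I*sqrt(1145) + 121*I*sqrt(11)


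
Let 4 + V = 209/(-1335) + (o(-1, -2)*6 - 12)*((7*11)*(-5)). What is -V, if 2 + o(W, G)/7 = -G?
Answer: -6162151/1335 ≈ -4615.8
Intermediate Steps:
o(W, G) = -14 - 7*G (o(W, G) = -14 + 7*(-G) = -14 - 7*G)
V = 6162151/1335 (V = -4 + (209/(-1335) + ((-14 - 7*(-2))*6 - 12)*((7*11)*(-5))) = -4 + (209*(-1/1335) + ((-14 + 14)*6 - 12)*(77*(-5))) = -4 + (-209/1335 + (0*6 - 12)*(-385)) = -4 + (-209/1335 + (0 - 12)*(-385)) = -4 + (-209/1335 - 12*(-385)) = -4 + (-209/1335 + 4620) = -4 + 6167491/1335 = 6162151/1335 ≈ 4615.8)
-V = -1*6162151/1335 = -6162151/1335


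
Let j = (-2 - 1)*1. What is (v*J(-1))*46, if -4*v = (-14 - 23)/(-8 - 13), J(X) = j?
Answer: 851/14 ≈ 60.786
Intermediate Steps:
j = -3 (j = -3*1 = -3)
J(X) = -3
v = -37/84 (v = -(-14 - 23)/(4*(-8 - 13)) = -(-37)/(4*(-21)) = -(-37)*(-1)/(4*21) = -¼*37/21 = -37/84 ≈ -0.44048)
(v*J(-1))*46 = -37/84*(-3)*46 = (37/28)*46 = 851/14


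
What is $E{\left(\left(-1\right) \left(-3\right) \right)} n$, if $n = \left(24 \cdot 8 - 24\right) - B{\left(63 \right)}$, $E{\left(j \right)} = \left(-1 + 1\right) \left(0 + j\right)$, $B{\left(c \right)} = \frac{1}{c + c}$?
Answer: $0$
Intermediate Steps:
$B{\left(c \right)} = \frac{1}{2 c}$
$E{\left(j \right)} = 0$ ($E{\left(j \right)} = 0 j = 0$)
$n = \frac{21167}{126}$ ($n = \left(24 \cdot 8 - 24\right) - \frac{1}{2 \cdot 63} = \left(192 - 24\right) - \frac{1}{2} \cdot \frac{1}{63} = 168 - \frac{1}{126} = \frac{21167}{126} \approx 167.99$)
$E{\left(\left(-1\right) \left(-3\right) \right)} n = 0 \cdot \frac{21167}{126} = 0$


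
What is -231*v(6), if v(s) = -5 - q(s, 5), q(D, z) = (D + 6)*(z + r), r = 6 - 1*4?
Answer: 20559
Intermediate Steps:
r = 2 (r = 6 - 4 = 2)
q(D, z) = (2 + z)*(6 + D) (q(D, z) = (D + 6)*(z + 2) = (6 + D)*(2 + z) = (2 + z)*(6 + D))
v(s) = -47 - 7*s (v(s) = -5 - (12 + 2*s + 6*5 + s*5) = -5 - (12 + 2*s + 30 + 5*s) = -5 - (42 + 7*s) = -5 + (-42 - 7*s) = -47 - 7*s)
-231*v(6) = -231*(-47 - 7*6) = -231*(-47 - 42) = -231*(-89) = 20559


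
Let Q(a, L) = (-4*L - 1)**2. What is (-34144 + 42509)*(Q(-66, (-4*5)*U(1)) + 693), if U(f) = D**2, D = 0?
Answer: 5805310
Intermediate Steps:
U(f) = 0 (U(f) = 0**2 = 0)
Q(a, L) = (-1 - 4*L)**2
(-34144 + 42509)*(Q(-66, (-4*5)*U(1)) + 693) = (-34144 + 42509)*((1 + 4*(-4*5*0))**2 + 693) = 8365*((1 + 4*(-20*0))**2 + 693) = 8365*((1 + 4*0)**2 + 693) = 8365*((1 + 0)**2 + 693) = 8365*(1**2 + 693) = 8365*(1 + 693) = 8365*694 = 5805310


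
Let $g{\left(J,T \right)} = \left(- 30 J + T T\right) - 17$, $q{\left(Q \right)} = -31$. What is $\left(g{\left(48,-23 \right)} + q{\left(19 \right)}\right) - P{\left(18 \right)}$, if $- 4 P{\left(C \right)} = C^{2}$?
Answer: $-878$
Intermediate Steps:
$P{\left(C \right)} = - \frac{C^{2}}{4}$
$g{\left(J,T \right)} = -17 + T^{2} - 30 J$ ($g{\left(J,T \right)} = \left(- 30 J + T^{2}\right) - 17 = \left(T^{2} - 30 J\right) - 17 = -17 + T^{2} - 30 J$)
$\left(g{\left(48,-23 \right)} + q{\left(19 \right)}\right) - P{\left(18 \right)} = \left(\left(-17 + \left(-23\right)^{2} - 1440\right) - 31\right) - - \frac{18^{2}}{4} = \left(\left(-17 + 529 - 1440\right) - 31\right) - \left(- \frac{1}{4}\right) 324 = \left(-928 - 31\right) - -81 = -959 + 81 = -878$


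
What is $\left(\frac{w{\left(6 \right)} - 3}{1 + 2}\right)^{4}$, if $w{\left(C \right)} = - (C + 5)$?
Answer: $\frac{38416}{81} \approx 474.27$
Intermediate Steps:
$w{\left(C \right)} = -5 - C$ ($w{\left(C \right)} = - (5 + C) = -5 - C$)
$\left(\frac{w{\left(6 \right)} - 3}{1 + 2}\right)^{4} = \left(\frac{\left(-5 - 6\right) - 3}{1 + 2}\right)^{4} = \left(\frac{\left(-5 - 6\right) - 3}{3}\right)^{4} = \left(\left(-11 - 3\right) \frac{1}{3}\right)^{4} = \left(\left(-14\right) \frac{1}{3}\right)^{4} = \left(- \frac{14}{3}\right)^{4} = \frac{38416}{81}$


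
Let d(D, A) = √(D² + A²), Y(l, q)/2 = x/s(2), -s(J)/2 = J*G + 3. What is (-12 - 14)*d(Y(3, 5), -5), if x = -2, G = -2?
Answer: -26*√29 ≈ -140.01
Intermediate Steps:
s(J) = -6 + 4*J (s(J) = -2*(J*(-2) + 3) = -2*(-2*J + 3) = -2*(3 - 2*J) = -6 + 4*J)
Y(l, q) = -2 (Y(l, q) = 2*(-2/(-6 + 4*2)) = 2*(-2/(-6 + 8)) = 2*(-2/2) = 2*(-2*½) = 2*(-1) = -2)
d(D, A) = √(A² + D²)
(-12 - 14)*d(Y(3, 5), -5) = (-12 - 14)*√((-5)² + (-2)²) = -26*√(25 + 4) = -26*√29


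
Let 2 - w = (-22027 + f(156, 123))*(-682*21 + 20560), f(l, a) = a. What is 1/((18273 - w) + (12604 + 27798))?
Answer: -1/136578479 ≈ -7.3218e-9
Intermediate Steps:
w = 136637154 (w = 2 - (-22027 + 123)*(-682*21 + 20560) = 2 - (-21904)*(-14322 + 20560) = 2 - (-21904)*6238 = 2 - 1*(-136637152) = 2 + 136637152 = 136637154)
1/((18273 - w) + (12604 + 27798)) = 1/((18273 - 1*136637154) + (12604 + 27798)) = 1/((18273 - 136637154) + 40402) = 1/(-136618881 + 40402) = 1/(-136578479) = -1/136578479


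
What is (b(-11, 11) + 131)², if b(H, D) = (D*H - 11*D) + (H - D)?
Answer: 17689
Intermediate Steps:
b(H, D) = H - 12*D + D*H (b(H, D) = (-11*D + D*H) + (H - D) = H - 12*D + D*H)
(b(-11, 11) + 131)² = ((-11 - 12*11 + 11*(-11)) + 131)² = ((-11 - 132 - 121) + 131)² = (-264 + 131)² = (-133)² = 17689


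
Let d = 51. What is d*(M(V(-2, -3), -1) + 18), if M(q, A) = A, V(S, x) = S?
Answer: 867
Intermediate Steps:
d*(M(V(-2, -3), -1) + 18) = 51*(-1 + 18) = 51*17 = 867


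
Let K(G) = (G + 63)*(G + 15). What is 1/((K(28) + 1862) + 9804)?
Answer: 1/15579 ≈ 6.4189e-5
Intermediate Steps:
K(G) = (15 + G)*(63 + G) (K(G) = (63 + G)*(15 + G) = (15 + G)*(63 + G))
1/((K(28) + 1862) + 9804) = 1/(((945 + 28**2 + 78*28) + 1862) + 9804) = 1/(((945 + 784 + 2184) + 1862) + 9804) = 1/((3913 + 1862) + 9804) = 1/(5775 + 9804) = 1/15579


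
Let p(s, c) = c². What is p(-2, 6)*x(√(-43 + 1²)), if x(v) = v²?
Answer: -1512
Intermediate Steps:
p(-2, 6)*x(√(-43 + 1²)) = 6²*(√(-43 + 1²))² = 36*(√(-43 + 1))² = 36*(√(-42))² = 36*(I*√42)² = 36*(-42) = -1512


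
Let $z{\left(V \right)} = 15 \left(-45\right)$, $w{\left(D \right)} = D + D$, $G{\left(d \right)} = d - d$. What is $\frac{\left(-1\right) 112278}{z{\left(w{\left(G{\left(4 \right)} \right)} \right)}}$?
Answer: $\frac{37426}{225} \approx 166.34$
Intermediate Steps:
$G{\left(d \right)} = 0$
$w{\left(D \right)} = 2 D$
$z{\left(V \right)} = -675$
$\frac{\left(-1\right) 112278}{z{\left(w{\left(G{\left(4 \right)} \right)} \right)}} = \frac{\left(-1\right) 112278}{-675} = \left(-112278\right) \left(- \frac{1}{675}\right) = \frac{37426}{225}$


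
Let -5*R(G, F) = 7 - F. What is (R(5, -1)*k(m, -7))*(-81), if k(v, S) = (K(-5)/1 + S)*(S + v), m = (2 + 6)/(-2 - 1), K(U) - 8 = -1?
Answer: 0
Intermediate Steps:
K(U) = 7 (K(U) = 8 - 1 = 7)
m = -8/3 (m = 8/(-3) = 8*(-1/3) = -8/3 ≈ -2.6667)
R(G, F) = -7/5 + F/5 (R(G, F) = -(7 - F)/5 = -7/5 + F/5)
k(v, S) = (7 + S)*(S + v) (k(v, S) = (7/1 + S)*(S + v) = (7*1 + S)*(S + v) = (7 + S)*(S + v))
(R(5, -1)*k(m, -7))*(-81) = ((-7/5 + (1/5)*(-1))*((-7)**2 + 7*(-7) + 7*(-8/3) - 7*(-8/3)))*(-81) = ((-7/5 - 1/5)*(49 - 49 - 56/3 + 56/3))*(-81) = -8/5*0*(-81) = 0*(-81) = 0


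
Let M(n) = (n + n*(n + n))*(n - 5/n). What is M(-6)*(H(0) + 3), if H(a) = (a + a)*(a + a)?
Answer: -1023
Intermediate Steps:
H(a) = 4*a**2 (H(a) = (2*a)*(2*a) = 4*a**2)
M(n) = (n - 5/n)*(n + 2*n**2) (M(n) = (n + n*(2*n))*(n - 5/n) = (n + 2*n**2)*(n - 5/n) = (n - 5/n)*(n + 2*n**2))
M(-6)*(H(0) + 3) = (-5 + (-6)**2 - 10*(-6) + 2*(-6)**3)*(4*0**2 + 3) = (-5 + 36 + 60 + 2*(-216))*(4*0 + 3) = (-5 + 36 + 60 - 432)*(0 + 3) = -341*3 = -1023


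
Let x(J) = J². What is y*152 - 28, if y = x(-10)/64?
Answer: 419/2 ≈ 209.50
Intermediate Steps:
y = 25/16 (y = (-10)²/64 = 100*(1/64) = 25/16 ≈ 1.5625)
y*152 - 28 = (25/16)*152 - 28 = 475/2 - 28 = 419/2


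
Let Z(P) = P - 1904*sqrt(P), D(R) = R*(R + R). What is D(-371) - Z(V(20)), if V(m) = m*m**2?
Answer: 267282 + 76160*sqrt(5) ≈ 4.3758e+5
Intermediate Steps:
D(R) = 2*R**2 (D(R) = R*(2*R) = 2*R**2)
V(m) = m**3
D(-371) - Z(V(20)) = 2*(-371)**2 - (20**3 - 1904*40*sqrt(5)) = 2*137641 - (8000 - 76160*sqrt(5)) = 275282 - (8000 - 76160*sqrt(5)) = 275282 + (-8000 + 76160*sqrt(5)) = 267282 + 76160*sqrt(5)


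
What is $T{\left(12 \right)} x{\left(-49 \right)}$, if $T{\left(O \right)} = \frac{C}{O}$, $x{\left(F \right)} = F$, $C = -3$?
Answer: $\frac{49}{4} \approx 12.25$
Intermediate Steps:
$T{\left(O \right)} = - \frac{3}{O}$
$T{\left(12 \right)} x{\left(-49 \right)} = - \frac{3}{12} \left(-49\right) = \left(-3\right) \frac{1}{12} \left(-49\right) = \left(- \frac{1}{4}\right) \left(-49\right) = \frac{49}{4}$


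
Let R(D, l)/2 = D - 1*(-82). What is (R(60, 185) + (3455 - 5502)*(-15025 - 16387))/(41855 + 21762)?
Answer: 64300648/63617 ≈ 1010.7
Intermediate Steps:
R(D, l) = 164 + 2*D (R(D, l) = 2*(D - 1*(-82)) = 2*(D + 82) = 2*(82 + D) = 164 + 2*D)
(R(60, 185) + (3455 - 5502)*(-15025 - 16387))/(41855 + 21762) = ((164 + 2*60) + (3455 - 5502)*(-15025 - 16387))/(41855 + 21762) = ((164 + 120) - 2047*(-31412))/63617 = (284 + 64300364)*(1/63617) = 64300648*(1/63617) = 64300648/63617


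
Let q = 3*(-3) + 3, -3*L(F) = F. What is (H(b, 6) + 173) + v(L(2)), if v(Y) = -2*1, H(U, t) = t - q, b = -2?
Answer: 183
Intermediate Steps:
L(F) = -F/3
q = -6 (q = -9 + 3 = -6)
H(U, t) = 6 + t (H(U, t) = t - 1*(-6) = t + 6 = 6 + t)
v(Y) = -2
(H(b, 6) + 173) + v(L(2)) = ((6 + 6) + 173) - 2 = (12 + 173) - 2 = 185 - 2 = 183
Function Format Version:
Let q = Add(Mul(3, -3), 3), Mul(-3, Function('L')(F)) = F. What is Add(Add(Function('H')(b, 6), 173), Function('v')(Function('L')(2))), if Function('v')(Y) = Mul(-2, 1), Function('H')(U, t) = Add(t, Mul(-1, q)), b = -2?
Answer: 183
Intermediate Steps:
Function('L')(F) = Mul(Rational(-1, 3), F)
q = -6 (q = Add(-9, 3) = -6)
Function('H')(U, t) = Add(6, t) (Function('H')(U, t) = Add(t, Mul(-1, -6)) = Add(t, 6) = Add(6, t))
Function('v')(Y) = -2
Add(Add(Function('H')(b, 6), 173), Function('v')(Function('L')(2))) = Add(Add(Add(6, 6), 173), -2) = Add(Add(12, 173), -2) = Add(185, -2) = 183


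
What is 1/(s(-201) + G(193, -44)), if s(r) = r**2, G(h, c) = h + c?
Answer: 1/40550 ≈ 2.4661e-5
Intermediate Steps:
G(h, c) = c + h
1/(s(-201) + G(193, -44)) = 1/((-201)**2 + (-44 + 193)) = 1/(40401 + 149) = 1/40550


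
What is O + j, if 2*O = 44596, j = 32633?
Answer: 54931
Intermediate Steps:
O = 22298 (O = (½)*44596 = 22298)
O + j = 22298 + 32633 = 54931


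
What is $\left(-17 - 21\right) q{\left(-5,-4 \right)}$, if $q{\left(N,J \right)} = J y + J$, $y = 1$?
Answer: $304$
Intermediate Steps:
$q{\left(N,J \right)} = 2 J$ ($q{\left(N,J \right)} = J 1 + J = J + J = 2 J$)
$\left(-17 - 21\right) q{\left(-5,-4 \right)} = \left(-17 - 21\right) 2 \left(-4\right) = \left(-17 - 21\right) \left(-8\right) = \left(-38\right) \left(-8\right) = 304$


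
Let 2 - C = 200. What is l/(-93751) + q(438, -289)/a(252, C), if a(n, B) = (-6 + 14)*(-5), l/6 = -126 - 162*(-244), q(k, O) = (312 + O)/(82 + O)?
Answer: -85014569/33750360 ≈ -2.5189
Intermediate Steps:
C = -198 (C = 2 - 1*200 = 2 - 200 = -198)
q(k, O) = (312 + O)/(82 + O)
l = 236412 (l = 6*(-126 - 162*(-244)) = 6*(-126 + 39528) = 6*39402 = 236412)
a(n, B) = -40 (a(n, B) = 8*(-5) = -40)
l/(-93751) + q(438, -289)/a(252, C) = 236412/(-93751) + ((312 - 289)/(82 - 289))/(-40) = 236412*(-1/93751) + (23/(-207))*(-1/40) = -236412/93751 - 1/207*23*(-1/40) = -236412/93751 - ⅑*(-1/40) = -236412/93751 + 1/360 = -85014569/33750360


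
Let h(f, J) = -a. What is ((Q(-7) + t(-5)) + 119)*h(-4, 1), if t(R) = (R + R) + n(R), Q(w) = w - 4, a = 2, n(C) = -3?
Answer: -190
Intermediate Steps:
Q(w) = -4 + w
h(f, J) = -2 (h(f, J) = -1*2 = -2)
t(R) = -3 + 2*R (t(R) = (R + R) - 3 = 2*R - 3 = -3 + 2*R)
((Q(-7) + t(-5)) + 119)*h(-4, 1) = (((-4 - 7) + (-3 + 2*(-5))) + 119)*(-2) = ((-11 + (-3 - 10)) + 119)*(-2) = ((-11 - 13) + 119)*(-2) = (-24 + 119)*(-2) = 95*(-2) = -190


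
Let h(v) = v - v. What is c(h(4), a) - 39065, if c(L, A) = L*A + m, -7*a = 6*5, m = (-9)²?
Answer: -38984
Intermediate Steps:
m = 81
a = -30/7 (a = -6*5/7 = -⅐*30 = -30/7 ≈ -4.2857)
h(v) = 0
c(L, A) = 81 + A*L (c(L, A) = L*A + 81 = A*L + 81 = 81 + A*L)
c(h(4), a) - 39065 = (81 - 30/7*0) - 39065 = (81 + 0) - 39065 = 81 - 39065 = -38984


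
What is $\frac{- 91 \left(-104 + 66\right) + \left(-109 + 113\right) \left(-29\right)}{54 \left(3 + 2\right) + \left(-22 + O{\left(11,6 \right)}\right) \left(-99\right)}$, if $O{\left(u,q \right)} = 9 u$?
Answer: $- \frac{1114}{2451} \approx -0.45451$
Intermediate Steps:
$\frac{- 91 \left(-104 + 66\right) + \left(-109 + 113\right) \left(-29\right)}{54 \left(3 + 2\right) + \left(-22 + O{\left(11,6 \right)}\right) \left(-99\right)} = \frac{- 91 \left(-104 + 66\right) + \left(-109 + 113\right) \left(-29\right)}{54 \left(3 + 2\right) + \left(-22 + 9 \cdot 11\right) \left(-99\right)} = \frac{\left(-91\right) \left(-38\right) + 4 \left(-29\right)}{54 \cdot 5 + \left(-22 + 99\right) \left(-99\right)} = \frac{3458 - 116}{270 + 77 \left(-99\right)} = \frac{3342}{270 - 7623} = \frac{3342}{-7353} = 3342 \left(- \frac{1}{7353}\right) = - \frac{1114}{2451}$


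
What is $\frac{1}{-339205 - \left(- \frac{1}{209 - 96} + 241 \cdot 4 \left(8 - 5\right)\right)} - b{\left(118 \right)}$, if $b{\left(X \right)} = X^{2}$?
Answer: $- \frac{538259511153}{38656960} \approx -13924.0$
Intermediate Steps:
$\frac{1}{-339205 - \left(- \frac{1}{209 - 96} + 241 \cdot 4 \left(8 - 5\right)\right)} - b{\left(118 \right)} = \frac{1}{-339205 - \left(- \frac{1}{209 - 96} + 241 \cdot 4 \left(8 - 5\right)\right)} - 118^{2} = \frac{1}{-339205 + \left(- 241 \cdot 4 \cdot 3 + \frac{1}{113}\right)} - 13924 = \frac{1}{-339205 + \left(\left(-241\right) 12 + \frac{1}{113}\right)} - 13924 = \frac{1}{-339205 + \left(-2892 + \frac{1}{113}\right)} - 13924 = \frac{1}{-339205 - \frac{326795}{113}} - 13924 = \frac{1}{- \frac{38656960}{113}} - 13924 = - \frac{113}{38656960} - 13924 = - \frac{538259511153}{38656960}$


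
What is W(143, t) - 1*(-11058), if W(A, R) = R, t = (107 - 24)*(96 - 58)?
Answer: 14212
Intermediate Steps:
t = 3154 (t = 83*38 = 3154)
W(143, t) - 1*(-11058) = 3154 - 1*(-11058) = 3154 + 11058 = 14212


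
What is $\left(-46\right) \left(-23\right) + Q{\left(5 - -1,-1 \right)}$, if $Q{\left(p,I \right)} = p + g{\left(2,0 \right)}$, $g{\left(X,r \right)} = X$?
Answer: $1066$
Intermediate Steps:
$Q{\left(p,I \right)} = 2 + p$ ($Q{\left(p,I \right)} = p + 2 = 2 + p$)
$\left(-46\right) \left(-23\right) + Q{\left(5 - -1,-1 \right)} = \left(-46\right) \left(-23\right) + \left(2 + \left(5 - -1\right)\right) = 1058 + \left(2 + \left(5 + 1\right)\right) = 1058 + \left(2 + 6\right) = 1058 + 8 = 1066$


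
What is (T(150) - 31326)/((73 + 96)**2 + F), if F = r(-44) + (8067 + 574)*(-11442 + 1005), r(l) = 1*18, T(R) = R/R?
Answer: 31325/90157538 ≈ 0.00034745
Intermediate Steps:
T(R) = 1
r(l) = 18
F = -90186099 (F = 18 + (8067 + 574)*(-11442 + 1005) = 18 + 8641*(-10437) = 18 - 90186117 = -90186099)
(T(150) - 31326)/((73 + 96)**2 + F) = (1 - 31326)/((73 + 96)**2 - 90186099) = -31325/(169**2 - 90186099) = -31325/(28561 - 90186099) = -31325/(-90157538) = -31325*(-1/90157538) = 31325/90157538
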